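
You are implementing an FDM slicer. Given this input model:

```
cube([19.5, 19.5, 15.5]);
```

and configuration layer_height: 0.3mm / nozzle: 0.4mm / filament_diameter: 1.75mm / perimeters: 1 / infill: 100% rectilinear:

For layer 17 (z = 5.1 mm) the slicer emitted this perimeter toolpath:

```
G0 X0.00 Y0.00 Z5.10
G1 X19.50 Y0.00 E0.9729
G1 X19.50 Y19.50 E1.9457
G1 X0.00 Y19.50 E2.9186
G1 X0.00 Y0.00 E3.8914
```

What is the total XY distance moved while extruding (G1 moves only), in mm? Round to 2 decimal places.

78.00 mm

Sum the Euclidean lengths of each G1 segment: total = 78.00 mm.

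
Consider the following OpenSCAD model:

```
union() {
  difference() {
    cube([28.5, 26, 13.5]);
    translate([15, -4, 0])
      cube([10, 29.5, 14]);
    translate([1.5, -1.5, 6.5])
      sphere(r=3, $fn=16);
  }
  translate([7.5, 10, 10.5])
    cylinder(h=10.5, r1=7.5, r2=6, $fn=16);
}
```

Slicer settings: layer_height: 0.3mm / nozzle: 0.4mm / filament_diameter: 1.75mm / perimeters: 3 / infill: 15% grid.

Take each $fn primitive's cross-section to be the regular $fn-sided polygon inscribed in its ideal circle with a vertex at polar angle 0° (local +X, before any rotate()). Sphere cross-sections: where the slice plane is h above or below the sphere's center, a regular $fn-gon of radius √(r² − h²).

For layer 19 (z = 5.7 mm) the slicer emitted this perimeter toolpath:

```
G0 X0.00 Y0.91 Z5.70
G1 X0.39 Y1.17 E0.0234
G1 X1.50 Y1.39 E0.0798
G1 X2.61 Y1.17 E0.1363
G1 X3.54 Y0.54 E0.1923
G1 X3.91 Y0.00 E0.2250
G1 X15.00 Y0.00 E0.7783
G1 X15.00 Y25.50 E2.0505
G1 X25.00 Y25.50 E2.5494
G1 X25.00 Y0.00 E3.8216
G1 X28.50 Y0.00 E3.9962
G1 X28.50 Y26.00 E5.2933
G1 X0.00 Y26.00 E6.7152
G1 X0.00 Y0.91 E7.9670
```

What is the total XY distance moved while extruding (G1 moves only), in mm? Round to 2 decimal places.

159.69 mm

Sum the Euclidean lengths of each G1 segment: total = 159.69 mm.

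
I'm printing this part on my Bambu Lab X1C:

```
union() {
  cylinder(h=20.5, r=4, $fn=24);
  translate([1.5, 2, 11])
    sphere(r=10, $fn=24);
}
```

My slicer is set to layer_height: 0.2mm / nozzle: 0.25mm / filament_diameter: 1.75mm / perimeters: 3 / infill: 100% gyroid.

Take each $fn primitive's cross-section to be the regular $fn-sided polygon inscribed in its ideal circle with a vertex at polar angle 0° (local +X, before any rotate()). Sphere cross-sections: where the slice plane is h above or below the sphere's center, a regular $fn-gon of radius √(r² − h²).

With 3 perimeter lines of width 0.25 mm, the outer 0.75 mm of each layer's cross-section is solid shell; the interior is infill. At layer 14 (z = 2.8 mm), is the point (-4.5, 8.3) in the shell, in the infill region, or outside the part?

outside

At z = 2.8 mm: the r=4 cylinder contributes a regular 24-gon of circumradius 4; the r=10 sphere at (1.5, 2) contributes a regular 24-gon of circumradius √(10²−8.2²) = 5.724; Taking the union: the regions partially overlap (shared area 45.71 mm²), so overlapping operands fuse into one piece — 1 connected region. Overall, the cross-section is a single solid region. The nearest boundary edge runs (-3.46, 4.86)→(-2.55, 6.05); distance from the point to it = 2.98 mm. The point is not inside any of the regions above, so it lies outside the cross-section (2.98 mm from the nearest boundary).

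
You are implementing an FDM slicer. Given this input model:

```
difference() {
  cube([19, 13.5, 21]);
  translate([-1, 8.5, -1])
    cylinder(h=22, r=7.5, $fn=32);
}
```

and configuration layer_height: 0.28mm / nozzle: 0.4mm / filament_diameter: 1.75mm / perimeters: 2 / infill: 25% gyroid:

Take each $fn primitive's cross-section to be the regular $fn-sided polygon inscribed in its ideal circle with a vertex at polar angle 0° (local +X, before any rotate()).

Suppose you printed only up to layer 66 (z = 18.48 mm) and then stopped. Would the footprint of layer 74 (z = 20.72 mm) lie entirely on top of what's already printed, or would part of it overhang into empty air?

Compare the two slices. At z = 18.48: the cube is present — its section is the full 19×13.5 rectangle (area 256.50 mm²); the r=7.5 cylinder at (-1, 8.5) gives a regular 32-gon of circumradius 7.5 (constant along its height) (area = (32/2)·7.500²·sin(360°/32) = 175.58 mm²); Subtracting the remaining from the first: starting from the 19×13.5 cube (256.50 mm²), the r=7.5 cylinder at (-1, 8.5) partially overlaps it — only the 65.81 mm² overlap (of its 175.58 mm²) is removed, clipping the outline — area = 190.69 mm². At z = 20.72: the cube (footprint 19×13.5) is included at this height (area 256.50 mm²); the r=7.5 cylinder at (-1, 8.5) gives a regular 32-gon of circumradius 7.5 (constant along its height) (area = (32/2)·7.500²·sin(360°/32) = 175.58 mm²); Taking the first minus the rest: starting from the 19×13.5 cube (256.50 mm²), the r=7.5 cylinder at (-1, 8.5) partially overlaps it — only the 65.81 mm² overlap (of its 175.58 mm²) is removed, clipping the outline — area = 190.69 mm². Checking containment: the cross-section at z = 20.72 is a subset of the cross-section at z = 18.48.

entirely on top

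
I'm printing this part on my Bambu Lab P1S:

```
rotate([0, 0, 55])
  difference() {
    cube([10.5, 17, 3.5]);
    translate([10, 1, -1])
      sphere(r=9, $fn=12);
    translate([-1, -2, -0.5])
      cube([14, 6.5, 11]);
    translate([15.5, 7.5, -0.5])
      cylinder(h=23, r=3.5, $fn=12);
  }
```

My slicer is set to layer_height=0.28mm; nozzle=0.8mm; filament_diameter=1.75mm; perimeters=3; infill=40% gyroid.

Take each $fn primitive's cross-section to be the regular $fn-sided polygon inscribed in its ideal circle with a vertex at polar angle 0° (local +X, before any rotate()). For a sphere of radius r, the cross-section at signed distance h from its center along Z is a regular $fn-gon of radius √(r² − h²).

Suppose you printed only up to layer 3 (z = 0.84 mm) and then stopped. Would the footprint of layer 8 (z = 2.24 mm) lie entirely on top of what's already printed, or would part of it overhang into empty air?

Compare the two slices. At z = 0.84: the 10.5×17 cube contributes its full rectangle (area 178.50 mm²); the sphere at (10, 1): section is a regular 12-gon, circumradius = √(r²−h²) = √(9²−1.84²) = 8.810 (area = (12/2)·8.810²·sin(360°/12) = 232.84 mm²); the cube at (-1, -2) (footprint 14×6.5) is included at this height (area 91.00 mm²); the r=3.5 cylinder at (15.5, 7.5) contributes a regular 12-gon of circumradius 3.5 (area = (12/2)·3.500²·sin(360°/12) = 36.75 mm²); After the difference (first − rest): starting from the 10.5×17 cube (178.50 mm²), the r=9 sphere at (10, 1) partially overlaps it — only the 71.76 mm² overlap (of its 232.84 mm²) is removed, clipping the outline; the 14×6.5 cube at (-1, -2) partially overlaps it — only the 7.13 mm² overlap (of its 91.00 mm²) is removed, clipping the outline; the r=3.5 cylinder at (15.5, 7.5) misses the remaining region (no effect) — area = 99.61 mm²; (whole slice rotated 55° about Z — lengths, areas and connectivity unchanged). At z = 2.24: the cube (footprint 10.5×17) is included at this height (area 178.50 mm²); the r=9 sphere at (10, 1) contributes a regular 12-gon of circumradius √(9²−3.24²) = 8.397 (area = (12/2)·8.397²·sin(360°/12) = 211.51 mm²); the cube at (-1, -2) (footprint 14×6.5) is included at this height (area 91.00 mm²); the cylinder at (15.5, 7.5): section is a regular 12-gon, circumradius r=3.5 (area = (12/2)·3.500²·sin(360°/12) = 36.75 mm²); Subtracting the remaining from the first: starting from the 10.5×17 cube (178.50 mm²), the r=9 sphere at (10, 1) partially overlaps it — only the 65.80 mm² overlap (of its 211.51 mm²) is removed, clipping the outline; the 14×6.5 cube at (-1, -2) partially overlaps it — only the 8.99 mm² overlap (of its 91.00 mm²) is removed, clipping the outline; the r=3.5 cylinder at (15.5, 7.5) misses the remaining region (no effect) — area = 103.71 mm²; (whole slice rotated 55° about Z — lengths, areas and connectivity unchanged). Checking containment: at z = 2.24 the cross-section extends beyond the z = 0.84 cross-section by about 4.09 mm².

part overhangs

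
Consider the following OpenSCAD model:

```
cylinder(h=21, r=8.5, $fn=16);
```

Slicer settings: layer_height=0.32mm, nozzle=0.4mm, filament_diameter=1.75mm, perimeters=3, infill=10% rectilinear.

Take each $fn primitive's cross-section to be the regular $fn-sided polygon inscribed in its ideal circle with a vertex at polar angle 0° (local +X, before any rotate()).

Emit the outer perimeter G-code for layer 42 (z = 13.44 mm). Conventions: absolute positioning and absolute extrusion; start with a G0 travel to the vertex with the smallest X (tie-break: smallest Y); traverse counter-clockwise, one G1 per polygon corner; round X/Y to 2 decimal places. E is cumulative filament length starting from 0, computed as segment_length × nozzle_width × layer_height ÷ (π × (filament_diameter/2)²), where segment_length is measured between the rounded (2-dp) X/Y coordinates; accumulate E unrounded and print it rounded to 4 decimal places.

G0 X-8.50 Y0.00 Z13.44
G1 X-7.85 Y-3.25 E0.1764
G1 X-6.01 Y-6.01 E0.3529
G1 X-3.25 Y-7.85 E0.5294
G1 X0.00 Y-8.50 E0.7058
G1 X3.25 Y-7.85 E0.8822
G1 X6.01 Y-6.01 E1.0587
G1 X7.85 Y-3.25 E1.2352
G1 X8.50 Y0.00 E1.4116
G1 X7.85 Y3.25 E1.5880
G1 X6.01 Y6.01 E1.7645
G1 X3.25 Y7.85 E1.9410
G1 X0.00 Y8.50 E2.1174
G1 X-3.25 Y7.85 E2.2938
G1 X-6.01 Y6.01 E2.4703
G1 X-7.85 Y3.25 E2.6468
G1 X-8.50 Y0.00 E2.8232

At z = 13.44 mm: the cylinder: section is a regular 16-gon, circumradius r=8.5. The outline is a single polygon with 16 vertices. Extrusion per mm of travel: 0.4 × 0.32 / (π × 0.875²) = 0.053216. Accumulating E over each segment gives final E = 2.8232.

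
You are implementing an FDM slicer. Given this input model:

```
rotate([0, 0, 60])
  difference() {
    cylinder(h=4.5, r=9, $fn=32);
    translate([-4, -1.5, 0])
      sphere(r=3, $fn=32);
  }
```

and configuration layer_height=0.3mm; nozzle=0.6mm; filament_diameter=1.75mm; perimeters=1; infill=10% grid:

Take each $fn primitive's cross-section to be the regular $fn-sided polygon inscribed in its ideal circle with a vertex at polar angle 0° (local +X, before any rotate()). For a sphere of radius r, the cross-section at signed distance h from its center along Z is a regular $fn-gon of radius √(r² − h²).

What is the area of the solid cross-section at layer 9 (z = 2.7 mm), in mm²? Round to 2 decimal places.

247.50 mm²

At z = 2.7 mm: the r=9 cylinder gives a regular 32-gon of circumradius 9 (constant along its height) (area = (32/2)·9.000²·sin(360°/32) = 252.84 mm²); the r=3 sphere at (-4, -1.5) slices to a regular 32-gon of circumradius 1.308 (√(r²−h²) with h=2.7 from center) (area = (32/2)·1.308²·sin(360°/32) = 5.34 mm²); After the difference (first − rest): starting from the r=9 cylinder (252.84 mm²), the r=3 sphere at (-4, -1.5) lies wholly inside it (removes its full 5.34 mm² and its 8.20 mm outline becomes a hole wall) — area = 247.50 mm²; (whole slice rotated 60° about Z — lengths, areas and connectivity unchanged). Overall, the cross-section is one region with 1 hole. Net area = 247.50 mm².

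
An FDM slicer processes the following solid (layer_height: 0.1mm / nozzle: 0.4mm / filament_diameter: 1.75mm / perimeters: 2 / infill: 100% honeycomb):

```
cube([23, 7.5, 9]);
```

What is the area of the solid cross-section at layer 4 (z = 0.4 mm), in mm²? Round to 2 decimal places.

172.50 mm²

At z = 0.4 mm: the cube (footprint 23×7.5) is included at this height (area 172.50 mm²). Overall, the cross-section is a single solid region. Net area = 172.50 mm².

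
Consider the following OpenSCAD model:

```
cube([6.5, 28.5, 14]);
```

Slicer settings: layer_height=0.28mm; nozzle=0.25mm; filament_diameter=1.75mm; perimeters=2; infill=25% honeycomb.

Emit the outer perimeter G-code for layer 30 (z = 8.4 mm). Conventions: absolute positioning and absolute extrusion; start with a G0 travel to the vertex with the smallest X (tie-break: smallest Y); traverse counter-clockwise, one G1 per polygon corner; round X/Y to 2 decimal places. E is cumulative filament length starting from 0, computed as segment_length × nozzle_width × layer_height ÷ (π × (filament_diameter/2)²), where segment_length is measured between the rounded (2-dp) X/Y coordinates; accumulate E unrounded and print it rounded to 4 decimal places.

At z = 8.4 mm: the 6.5×28.5 cube contributes its full rectangle. The outline is a single polygon with 4 vertices. Extrusion per mm of travel: 0.25 × 0.28 / (π × 0.875²) = 0.029103. Accumulating E over each segment gives final E = 2.0372.

G0 X0.00 Y0.00 Z8.40
G1 X6.50 Y0.00 E0.1892
G1 X6.50 Y28.50 E1.0186
G1 X0.00 Y28.50 E1.2078
G1 X0.00 Y0.00 E2.0372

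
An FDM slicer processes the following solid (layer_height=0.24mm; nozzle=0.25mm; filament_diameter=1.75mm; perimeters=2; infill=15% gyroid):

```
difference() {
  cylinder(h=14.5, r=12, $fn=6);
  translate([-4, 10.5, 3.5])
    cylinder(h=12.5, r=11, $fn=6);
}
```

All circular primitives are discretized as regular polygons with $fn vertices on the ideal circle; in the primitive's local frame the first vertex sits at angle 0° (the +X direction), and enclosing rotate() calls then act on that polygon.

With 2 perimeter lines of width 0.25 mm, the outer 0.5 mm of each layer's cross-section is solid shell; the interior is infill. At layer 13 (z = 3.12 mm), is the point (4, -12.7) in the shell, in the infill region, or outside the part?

At z = 3.12 mm: the r=12 cylinder gives a regular 6-gon of circumradius 12 (constant along its height); the cylinder at (-4, 10.5) does not reach this height (z outside [3.5, 16]); Taking the first minus the rest: none of the subtracted shapes is present at this height, so the r=12 cylinder is unchanged — 1 connected region. Overall, the cross-section is a single solid region. The nearest boundary edge runs (-6.00, -10.39)→(6.00, -10.39); distance from the point to it = 2.31 mm. The point is not inside any of the regions above, so it lies outside the cross-section (2.31 mm from the nearest boundary).

outside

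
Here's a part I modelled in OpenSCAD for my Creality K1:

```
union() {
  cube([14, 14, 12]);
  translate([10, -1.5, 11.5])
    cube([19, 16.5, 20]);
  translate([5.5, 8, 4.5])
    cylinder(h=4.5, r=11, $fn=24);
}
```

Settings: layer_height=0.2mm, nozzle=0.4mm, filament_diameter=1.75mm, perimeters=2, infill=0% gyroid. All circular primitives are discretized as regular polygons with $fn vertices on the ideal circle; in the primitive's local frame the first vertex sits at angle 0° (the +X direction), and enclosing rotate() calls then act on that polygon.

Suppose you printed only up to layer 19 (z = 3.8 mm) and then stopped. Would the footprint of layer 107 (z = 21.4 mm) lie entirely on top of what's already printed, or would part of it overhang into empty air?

Compare the two slices. At z = 3.8: the cube (footprint 14×14) is included at this height (area 196.00 mm²); the cube at (10, -1.5) is absent (z outside [11.5, 31.5]); the cylinder at (5.5, 8) is absent (z outside [4.5, 9]); Taking the union: only the 14×14 cube is present, so the union is just that shape — area = 196.00 mm². At z = 21.4: the cube is absent (z outside [0, 12]); the cube at (10, -1.5) (footprint 19×16.5) is included at this height (area 313.50 mm²); the cylinder at (5.5, 8) is not intersected at this z (z outside [4.5, 9]); Merging all regions: only the 19×16.5 cube at (10, -1.5) is present, so the union is just that shape — area = 313.50 mm². Checking containment: at z = 21.4 the cross-section extends beyond the z = 3.8 cross-section by about 257.50 mm².

part overhangs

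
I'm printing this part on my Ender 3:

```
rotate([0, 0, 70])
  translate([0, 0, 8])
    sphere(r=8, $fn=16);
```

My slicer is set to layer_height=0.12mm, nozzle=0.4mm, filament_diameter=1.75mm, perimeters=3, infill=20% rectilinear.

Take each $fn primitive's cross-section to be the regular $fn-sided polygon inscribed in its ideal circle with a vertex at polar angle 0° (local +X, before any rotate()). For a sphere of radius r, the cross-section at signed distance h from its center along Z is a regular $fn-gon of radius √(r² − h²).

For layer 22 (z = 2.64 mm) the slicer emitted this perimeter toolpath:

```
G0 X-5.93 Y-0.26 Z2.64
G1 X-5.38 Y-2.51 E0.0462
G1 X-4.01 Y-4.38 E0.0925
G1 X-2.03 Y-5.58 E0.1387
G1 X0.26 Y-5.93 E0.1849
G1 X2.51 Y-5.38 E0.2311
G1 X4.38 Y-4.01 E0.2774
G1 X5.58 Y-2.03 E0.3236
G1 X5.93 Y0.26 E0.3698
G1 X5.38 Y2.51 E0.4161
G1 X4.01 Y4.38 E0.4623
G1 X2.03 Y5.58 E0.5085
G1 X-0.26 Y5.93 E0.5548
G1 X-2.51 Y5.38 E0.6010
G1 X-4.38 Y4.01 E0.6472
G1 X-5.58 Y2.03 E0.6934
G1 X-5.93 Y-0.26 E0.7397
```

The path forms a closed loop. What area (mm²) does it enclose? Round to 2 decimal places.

Apply the shoelace formula to the sequence of (X, Y) vertices; enclosed area = 107.92 mm².

107.92 mm²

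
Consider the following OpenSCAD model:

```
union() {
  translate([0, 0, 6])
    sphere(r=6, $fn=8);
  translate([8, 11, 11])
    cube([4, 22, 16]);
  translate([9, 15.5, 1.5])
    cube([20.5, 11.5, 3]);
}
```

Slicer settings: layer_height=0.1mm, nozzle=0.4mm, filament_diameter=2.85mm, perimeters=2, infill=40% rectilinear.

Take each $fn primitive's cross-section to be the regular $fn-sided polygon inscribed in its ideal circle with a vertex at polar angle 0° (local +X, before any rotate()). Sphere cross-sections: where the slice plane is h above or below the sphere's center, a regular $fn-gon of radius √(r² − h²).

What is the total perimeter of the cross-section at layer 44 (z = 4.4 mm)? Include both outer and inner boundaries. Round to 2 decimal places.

At z = 4.4 mm: the sphere: section is a regular 8-gon, circumradius = √(r²−h²) = √(6²−1.6²) = 5.783 (perimeter = 2·8·5.783·sin(180°/8) = 35.41 mm); the cube at (8, 11) is not intersected at this z (z outside [11, 27]); the cube at (9, 15.5) is present — its section is the full 20.5×11.5 rectangle (perimeter 64.00 mm); Merging all regions: the 2 present regions are separate (no shared area or edge), so areas and boundary lengths simply add and each stays a separate island — boundary = 99.41 mm. Overall, the cross-section has 2 separate islands. Total boundary length (outer) = 99.41 mm.

99.41 mm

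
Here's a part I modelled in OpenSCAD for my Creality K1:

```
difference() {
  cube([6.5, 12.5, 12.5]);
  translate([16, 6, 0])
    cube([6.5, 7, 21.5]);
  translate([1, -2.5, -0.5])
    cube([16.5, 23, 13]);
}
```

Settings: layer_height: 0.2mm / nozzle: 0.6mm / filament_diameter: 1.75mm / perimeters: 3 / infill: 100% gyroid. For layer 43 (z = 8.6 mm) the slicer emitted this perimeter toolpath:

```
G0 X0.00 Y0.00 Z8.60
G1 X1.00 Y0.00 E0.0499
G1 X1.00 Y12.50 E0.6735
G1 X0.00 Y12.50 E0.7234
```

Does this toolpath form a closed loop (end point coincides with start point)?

no

Start point (G0): (0.00, 0.00). End point (last G1): the path does not return to the start — open.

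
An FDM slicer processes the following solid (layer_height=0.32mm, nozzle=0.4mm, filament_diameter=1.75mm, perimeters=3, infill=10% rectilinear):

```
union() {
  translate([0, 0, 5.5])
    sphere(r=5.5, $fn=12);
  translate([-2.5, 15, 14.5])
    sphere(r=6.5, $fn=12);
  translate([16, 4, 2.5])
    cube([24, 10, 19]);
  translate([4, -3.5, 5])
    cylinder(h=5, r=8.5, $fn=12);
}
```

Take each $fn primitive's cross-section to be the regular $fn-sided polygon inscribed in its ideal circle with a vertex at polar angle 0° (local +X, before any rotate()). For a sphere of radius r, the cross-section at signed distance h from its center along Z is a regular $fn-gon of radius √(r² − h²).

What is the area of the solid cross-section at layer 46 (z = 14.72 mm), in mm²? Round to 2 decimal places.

366.60 mm²

At z = 14.72 mm: the sphere is absent (|z−center|=9.220 > r=5.5); the r=6.5 sphere at (-2.5, 15) contributes a regular 12-gon of circumradius √(6.5²−0.22²) = 6.496 (area = (12/2)·6.496²·sin(360°/12) = 126.60 mm²); the cube at (16, 4) (footprint 24×10) is included at this height (area 240.00 mm²); the cylinder at (4, -3.5) does not reach this height (z outside [5, 10]); Combining (union): the 2 present regions are separate (no shared area or edge), so areas and boundary lengths simply add and each stays a separate island — area = 366.60 mm². Overall, the cross-section has 2 separate islands. Net area = 366.60 mm².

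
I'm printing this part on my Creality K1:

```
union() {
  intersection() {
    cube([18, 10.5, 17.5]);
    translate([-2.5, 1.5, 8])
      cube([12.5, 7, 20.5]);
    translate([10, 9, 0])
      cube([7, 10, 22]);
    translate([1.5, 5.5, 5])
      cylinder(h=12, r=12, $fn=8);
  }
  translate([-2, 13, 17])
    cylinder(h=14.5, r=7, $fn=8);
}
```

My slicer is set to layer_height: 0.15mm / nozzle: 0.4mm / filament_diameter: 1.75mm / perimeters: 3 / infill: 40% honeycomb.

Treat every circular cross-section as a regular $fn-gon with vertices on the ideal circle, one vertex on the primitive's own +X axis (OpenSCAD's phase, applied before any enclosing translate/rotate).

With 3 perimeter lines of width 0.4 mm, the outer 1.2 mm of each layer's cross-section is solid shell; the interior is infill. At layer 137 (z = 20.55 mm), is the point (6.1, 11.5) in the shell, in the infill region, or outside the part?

outside

At z = 20.55 mm: the cube is not intersected at this z (z outside [0, 17.5]); the cube at (-2.5, 1.5) (footprint 12.5×7) is included at this height; the cube at (10, 9) is present — its section is the full 7×10 rectangle; the cylinder at (1.5, 5.5) is not intersected at this z (z outside [5, 17]); Keeping only the common overlap: at least one operand is absent at this height, so nothing remains; the r=7 cylinder at (-2, 13) contributes a regular 8-gon of circumradius 7; Combining (union): only the r=7 cylinder at (-2, 13) is present, so the union is just that shape — 1 connected region. Overall, the cross-section is a single solid region. The nearest boundary edge runs (2.95, 8.05)→(5.00, 13.00); distance from the point to it = 1.59 mm. The point is not inside any of the regions above, so it lies outside the cross-section (1.59 mm from the nearest boundary).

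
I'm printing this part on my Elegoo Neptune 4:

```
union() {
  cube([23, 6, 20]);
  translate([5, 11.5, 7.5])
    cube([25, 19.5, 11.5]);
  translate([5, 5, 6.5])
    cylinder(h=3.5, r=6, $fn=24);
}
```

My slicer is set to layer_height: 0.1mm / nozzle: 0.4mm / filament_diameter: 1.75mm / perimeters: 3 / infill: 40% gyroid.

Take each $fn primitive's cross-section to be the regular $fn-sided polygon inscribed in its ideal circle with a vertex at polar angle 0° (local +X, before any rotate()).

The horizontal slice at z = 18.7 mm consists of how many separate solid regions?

At z = 18.7 mm: the cube (footprint 23×6) is included at this height; the cube at (5, 11.5) (footprint 25×19.5) is included at this height; the cylinder at (5, 5) is not intersected at this z (z outside [6.5, 10]); Combining (union): the 2 present regions are separate (no shared area or edge), so areas and boundary lengths simply add and each stays a separate island — 2 connected regions. The result has 2 disconnected regions.

2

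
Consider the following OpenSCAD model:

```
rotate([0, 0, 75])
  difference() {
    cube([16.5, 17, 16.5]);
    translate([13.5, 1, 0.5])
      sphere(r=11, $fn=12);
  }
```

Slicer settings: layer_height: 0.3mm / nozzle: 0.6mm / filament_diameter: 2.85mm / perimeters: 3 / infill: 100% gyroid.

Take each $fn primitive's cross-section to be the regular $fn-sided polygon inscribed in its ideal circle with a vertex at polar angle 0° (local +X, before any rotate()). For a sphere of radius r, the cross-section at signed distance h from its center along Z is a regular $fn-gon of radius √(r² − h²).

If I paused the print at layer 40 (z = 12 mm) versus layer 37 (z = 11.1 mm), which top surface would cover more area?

Layer 40 (z = 12): the 16.5×17 cube contributes its full rectangle (area 280.50 mm²); the sphere at (13.5, 1) is absent (|z−center|=11.500 > r=11); After the difference (first − rest): none of the subtracted shapes is present at this height, so the 16.5×17 cube is unchanged — area = 280.50 mm²; (rotated 75° about Z; rotation is an isometry so areas/perimeters/island counts are preserved). So its area = 280.50 mm². Layer 37 (z = 11.1): the cube (footprint 16.5×17) is included at this height (area 280.50 mm²); the r=11 sphere at (13.5, 1) contributes a regular 12-gon of circumradius √(11²−10.6²) = 2.939 (area = (12/2)·2.939²·sin(360°/12) = 25.92 mm²); After the difference (first − rest): starting from the 16.5×17 cube (280.50 mm²), the r=11 sphere at (13.5, 1) partially overlaps it — only the 18.57 mm² overlap (of its 25.92 mm²) is removed, clipping the outline — area = 261.93 mm²; (rotated 75° about Z; rotation is an isometry so areas/perimeters/island counts are preserved). So its area = 261.93 mm². Layer 40 is larger (280.50 vs 261.93 mm²).

layer 40 (z = 12 mm)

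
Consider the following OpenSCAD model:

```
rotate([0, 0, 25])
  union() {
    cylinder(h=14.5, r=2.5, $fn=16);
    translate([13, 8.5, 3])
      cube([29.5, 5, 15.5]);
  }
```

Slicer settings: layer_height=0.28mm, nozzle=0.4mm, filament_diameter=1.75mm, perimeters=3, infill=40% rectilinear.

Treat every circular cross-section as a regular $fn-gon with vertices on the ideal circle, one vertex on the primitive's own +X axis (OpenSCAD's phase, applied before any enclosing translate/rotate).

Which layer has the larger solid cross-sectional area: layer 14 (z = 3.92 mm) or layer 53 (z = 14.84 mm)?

layer 14 (z = 3.92 mm)

Layer 14 (z = 3.92): the r=2.5 cylinder contributes a regular 16-gon of circumradius 2.5 (area = (16/2)·2.500²·sin(360°/16) = 19.13 mm²); the 29.5×5 cube at (13, 8.5) contributes its full rectangle (area 147.50 mm²); Combining (union): the 2 present regions are separate (no shared area or edge), so areas and boundary lengths simply add and each stays a separate island — area = 166.63 mm²; (rotated 25° about Z; rotation is an isometry so areas/perimeters/island counts are preserved). So its area = 166.63 mm². Layer 53 (z = 14.84): the cylinder does not reach this height (z outside [0, 14.5]); the 29.5×5 cube at (13, 8.5) contributes its full rectangle (area 147.50 mm²); Taking the union: only the 29.5×5 cube at (13, 8.5) is present, so the union is just that shape — area = 147.50 mm²; (rotated 25° about Z; rotation is an isometry so areas/perimeters/island counts are preserved). So its area = 147.50 mm². Layer 14 is larger (166.63 vs 147.50 mm²).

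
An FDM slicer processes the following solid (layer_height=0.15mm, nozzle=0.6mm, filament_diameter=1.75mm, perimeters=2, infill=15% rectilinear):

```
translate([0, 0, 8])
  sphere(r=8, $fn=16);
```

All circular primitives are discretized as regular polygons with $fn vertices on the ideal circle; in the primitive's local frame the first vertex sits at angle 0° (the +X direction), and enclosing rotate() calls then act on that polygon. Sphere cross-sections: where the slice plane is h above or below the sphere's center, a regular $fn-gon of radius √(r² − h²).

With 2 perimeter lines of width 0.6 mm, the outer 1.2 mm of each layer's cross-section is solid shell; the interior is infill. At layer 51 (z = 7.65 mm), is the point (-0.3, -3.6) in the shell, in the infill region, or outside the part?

At z = 7.65 mm: the r=8 sphere contributes a regular 16-gon of circumradius √(8²−0.35²) = 7.992. Overall, the cross-section is a single solid region. The nearest boundary edge runs (-3.06, -7.38)→(-0.00, -7.99); distance from the point to it = 4.25 mm. The point is inside the cross-section and 4.25 mm from the nearest boundary — more than the 1.2 mm shell width (2 × 0.6), so it's in the infill interior.

infill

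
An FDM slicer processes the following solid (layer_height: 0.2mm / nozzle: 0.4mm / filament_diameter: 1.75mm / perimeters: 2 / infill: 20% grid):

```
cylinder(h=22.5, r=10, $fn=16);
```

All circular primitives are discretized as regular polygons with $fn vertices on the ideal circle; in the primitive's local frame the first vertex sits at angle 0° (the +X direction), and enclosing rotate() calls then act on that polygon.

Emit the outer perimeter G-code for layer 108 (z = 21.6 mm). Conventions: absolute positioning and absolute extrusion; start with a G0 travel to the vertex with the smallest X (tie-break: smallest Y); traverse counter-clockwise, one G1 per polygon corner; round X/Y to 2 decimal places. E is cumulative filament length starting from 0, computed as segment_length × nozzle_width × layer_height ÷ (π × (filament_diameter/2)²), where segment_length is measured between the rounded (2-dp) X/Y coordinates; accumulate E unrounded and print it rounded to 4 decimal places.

At z = 21.6 mm: the cylinder: section is a regular 16-gon, circumradius r=10. The outline is a single polygon with 16 vertices. Extrusion per mm of travel: 0.4 × 0.2 / (π × 0.875²) = 0.033260. Accumulating E over each segment gives final E = 2.0766.

G0 X-10.00 Y0.00 Z21.60
G1 X-9.24 Y-3.83 E0.1299
G1 X-7.07 Y-7.07 E0.2596
G1 X-3.83 Y-9.24 E0.3893
G1 X0.00 Y-10.00 E0.5191
G1 X3.83 Y-9.24 E0.6490
G1 X7.07 Y-7.07 E0.7787
G1 X9.24 Y-3.83 E0.9084
G1 X10.00 Y0.00 E1.0383
G1 X9.24 Y3.83 E1.1681
G1 X7.07 Y7.07 E1.2978
G1 X3.83 Y9.24 E1.4275
G1 X0.00 Y10.00 E1.5574
G1 X-3.83 Y9.24 E1.6873
G1 X-7.07 Y7.07 E1.8170
G1 X-9.24 Y3.83 E1.9467
G1 X-10.00 Y0.00 E2.0766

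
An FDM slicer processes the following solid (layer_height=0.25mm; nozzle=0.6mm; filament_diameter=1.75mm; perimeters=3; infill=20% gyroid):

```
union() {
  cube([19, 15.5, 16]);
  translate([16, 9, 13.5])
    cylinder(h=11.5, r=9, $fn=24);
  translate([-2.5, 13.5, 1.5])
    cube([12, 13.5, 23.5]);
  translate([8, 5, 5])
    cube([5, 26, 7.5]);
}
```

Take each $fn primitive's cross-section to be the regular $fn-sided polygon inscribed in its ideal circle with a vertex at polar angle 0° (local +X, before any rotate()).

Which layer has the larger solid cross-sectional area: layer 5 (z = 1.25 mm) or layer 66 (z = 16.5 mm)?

layer 66 (z = 16.5 mm)

Layer 5 (z = 1.25): the cube is present — its section is the full 19×15.5 rectangle (area 294.50 mm²); the cylinder at (16, 9) is not intersected at this z (z outside [13.5, 25]); the cube at (-2.5, 13.5) is absent (z outside [1.5, 25]); the cube at (8, 5) is absent (z outside [5, 12.5]); Combining (union): only the 19×15.5 cube is present, so the union is just that shape — area = 294.50 mm². So its area = 294.50 mm². Layer 66 (z = 16.5): the cube does not reach this height (z outside [0, 16]); the cylinder at (16, 9): section is a regular 24-gon, circumradius r=9 (area = (24/2)·9.000²·sin(360°/24) = 251.57 mm²); the cube at (-2.5, 13.5) (footprint 12×13.5) is included at this height (area 162.00 mm²); the cube at (8, 5) does not reach this height (z outside [5, 12.5]); Taking the union: the regions partially overlap — summed areas 413.57 mm² minus the doubly-counted overlap 1.09 mm² gives 412.48 mm² — area = 412.48 mm². So its area = 412.48 mm². Layer 66 is larger (412.48 vs 294.50 mm²).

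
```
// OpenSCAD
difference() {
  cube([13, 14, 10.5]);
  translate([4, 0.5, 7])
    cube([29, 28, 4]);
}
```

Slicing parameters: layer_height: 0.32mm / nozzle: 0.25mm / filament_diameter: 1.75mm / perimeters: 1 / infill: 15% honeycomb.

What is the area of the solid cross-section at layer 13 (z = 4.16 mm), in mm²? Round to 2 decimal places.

At z = 4.16 mm: the cube is present — its section is the full 13×14 rectangle (area 182.00 mm²); the cube at (4, 0.5) is not intersected at this z (z outside [7, 11]); After the difference (first − rest): none of the subtracted shapes is present at this height, so the 13×14 cube is unchanged — area = 182.00 mm². Overall, the cross-section is a single solid region. Net area = 182.00 mm².

182.00 mm²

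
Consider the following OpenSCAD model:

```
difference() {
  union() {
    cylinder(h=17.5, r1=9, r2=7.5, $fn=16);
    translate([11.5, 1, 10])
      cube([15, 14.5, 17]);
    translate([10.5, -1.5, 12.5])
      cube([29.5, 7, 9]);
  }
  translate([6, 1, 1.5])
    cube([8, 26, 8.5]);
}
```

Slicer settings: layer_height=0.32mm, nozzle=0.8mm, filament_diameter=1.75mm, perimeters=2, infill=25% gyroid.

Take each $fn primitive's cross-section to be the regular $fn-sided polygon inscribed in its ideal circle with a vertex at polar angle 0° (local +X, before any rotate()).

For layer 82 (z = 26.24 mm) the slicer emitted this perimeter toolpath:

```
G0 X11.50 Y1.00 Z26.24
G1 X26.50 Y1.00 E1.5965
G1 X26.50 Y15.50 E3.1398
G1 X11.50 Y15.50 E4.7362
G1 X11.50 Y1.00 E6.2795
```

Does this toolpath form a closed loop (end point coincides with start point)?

Start point (G0): (11.50, 1.00). End point (last G1): the path returns to the start — closed.

yes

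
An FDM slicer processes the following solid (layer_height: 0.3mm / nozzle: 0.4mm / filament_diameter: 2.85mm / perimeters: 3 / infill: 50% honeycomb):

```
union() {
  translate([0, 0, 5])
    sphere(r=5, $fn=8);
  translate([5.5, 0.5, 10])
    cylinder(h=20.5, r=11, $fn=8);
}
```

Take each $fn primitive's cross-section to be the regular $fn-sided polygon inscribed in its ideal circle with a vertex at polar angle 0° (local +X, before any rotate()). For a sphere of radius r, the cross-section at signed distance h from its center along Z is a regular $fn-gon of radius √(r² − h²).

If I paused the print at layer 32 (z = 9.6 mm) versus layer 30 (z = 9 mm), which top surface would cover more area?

Layer 32 (z = 9.6): the sphere: section is a regular 8-gon, circumradius = √(r²−h²) = √(5²−4.6²) = 1.960 (area = (8/2)·1.960²·sin(360°/8) = 10.86 mm²); the cylinder at (5.5, 0.5) does not reach this height (z outside [10, 30.5]); Combining (union): only the r=5 sphere is present, so the union is just that shape — area = 10.86 mm². So its area = 10.86 mm². Layer 30 (z = 9): the r=5 sphere contributes a regular 8-gon of circumradius √(5²−4²) = 3.000 (area = (8/2)·3.000²·sin(360°/8) = 25.46 mm²); the cylinder at (5.5, 0.5) is not intersected at this z (z outside [10, 30.5]); Combining (union): only the r=5 sphere is present, so the union is just that shape — area = 25.46 mm². So its area = 25.46 mm². Layer 30 is larger (25.46 vs 10.86 mm²).

layer 30 (z = 9 mm)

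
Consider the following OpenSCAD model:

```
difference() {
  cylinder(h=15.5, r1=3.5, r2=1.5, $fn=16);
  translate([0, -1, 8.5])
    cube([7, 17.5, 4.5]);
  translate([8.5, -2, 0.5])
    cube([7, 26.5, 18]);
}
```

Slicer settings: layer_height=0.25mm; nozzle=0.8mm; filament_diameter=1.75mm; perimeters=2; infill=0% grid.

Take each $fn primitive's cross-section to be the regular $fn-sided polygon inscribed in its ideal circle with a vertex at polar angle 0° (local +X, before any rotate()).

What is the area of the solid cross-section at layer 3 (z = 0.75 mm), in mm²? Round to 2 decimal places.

35.46 mm²

At z = 0.75 mm: the cone contributes a regular 16-gon of circumradius 3.403 (interpolated between r1=3.5 and r2=1.5 at t=0.048) (area = (16/2)·3.403²·sin(360°/16) = 35.46 mm²); the cube at (0, -1) is absent (z outside [8.5, 13]); the 7×26.5 cube at (8.5, -2) contributes its full rectangle (area 185.50 mm²); Subtracting the remaining from the first: starting from the cone (35.46 mm²), the 7×26.5 cube at (8.5, -2) misses the remaining region (no effect) — area = 35.46 mm². Overall, the cross-section is a single solid region. Net area = 35.46 mm².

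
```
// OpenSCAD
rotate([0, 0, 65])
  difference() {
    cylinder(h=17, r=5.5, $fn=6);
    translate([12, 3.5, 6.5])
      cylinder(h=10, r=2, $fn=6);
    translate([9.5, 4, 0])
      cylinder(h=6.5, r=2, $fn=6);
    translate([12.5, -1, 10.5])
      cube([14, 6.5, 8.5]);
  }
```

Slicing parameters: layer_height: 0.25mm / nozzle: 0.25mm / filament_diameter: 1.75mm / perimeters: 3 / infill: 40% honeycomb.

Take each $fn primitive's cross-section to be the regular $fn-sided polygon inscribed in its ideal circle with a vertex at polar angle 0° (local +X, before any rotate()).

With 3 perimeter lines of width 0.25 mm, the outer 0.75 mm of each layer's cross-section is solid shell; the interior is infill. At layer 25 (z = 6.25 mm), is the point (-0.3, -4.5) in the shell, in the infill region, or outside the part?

At z = 6.25 mm: the r=5.5 cylinder contributes a regular 6-gon of circumradius 5.5; the cylinder at (12, 3.5) does not reach this height (z outside [6.5, 16.5]); the r=2 cylinder at (9.5, 4) gives a regular 6-gon of circumradius 2 (constant along its height); the cube at (12.5, -1) is absent (z outside [10.5, 19]); Taking the first minus the rest: starting from the r=5.5 cylinder, the r=2 cylinder at (9.5, 4) misses the remaining region (no effect) — 1 connected region; (rotated 65° about Z; rotation is an isometry so areas/perimeters/island counts are preserved). Overall, the cross-section is a single solid region. Undo the 65° rotation: the query point maps to (-4.205, -1.630) in the un-rotated model frame. The nearest boundary edge runs (-2.75, -4.76)→(-5.50, 0.00); distance from the point to it = 0.31 mm. The point is inside the cross-section, 0.31 mm from the nearest boundary — within the 0.75 mm shell band (3 × 0.25).

shell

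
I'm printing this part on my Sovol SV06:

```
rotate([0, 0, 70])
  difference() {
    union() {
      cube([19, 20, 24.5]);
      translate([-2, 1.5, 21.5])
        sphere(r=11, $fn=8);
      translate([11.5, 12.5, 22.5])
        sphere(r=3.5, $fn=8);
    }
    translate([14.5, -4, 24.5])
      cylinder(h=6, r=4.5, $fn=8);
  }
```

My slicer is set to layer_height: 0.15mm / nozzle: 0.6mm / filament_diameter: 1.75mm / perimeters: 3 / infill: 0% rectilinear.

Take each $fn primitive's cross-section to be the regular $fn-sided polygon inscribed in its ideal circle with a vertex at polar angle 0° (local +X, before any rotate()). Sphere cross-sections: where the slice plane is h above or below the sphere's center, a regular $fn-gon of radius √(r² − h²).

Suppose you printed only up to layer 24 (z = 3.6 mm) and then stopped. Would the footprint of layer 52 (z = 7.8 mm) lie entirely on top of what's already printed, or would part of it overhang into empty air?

Compare the two slices. At z = 3.6: the 19×20 cube contributes its full rectangle (area 380.00 mm²); the sphere at (-2, 1.5) does not reach this height (|z−center|=17.900 > r=11); the sphere at (11.5, 12.5) does not reach this height (|z−center|=18.900 > r=3.5); Taking the union: only the 19×20 cube is present, so the union is just that shape — area = 380.00 mm²; the cylinder at (14.5, -4) is absent (z outside [24.5, 30.5]); Subtracting the remaining from the first: none of the subtracted shapes is present at this height, so the result so far is unchanged — area = 380.00 mm²; (rotated 70° about Z; rotation is an isometry so areas/perimeters/island counts are preserved). At z = 7.8: the cube is present — its section is the full 19×20 rectangle (area 380.00 mm²); the sphere at (-2, 1.5) does not reach this height (|z−center|=13.700 > r=11); the sphere at (11.5, 12.5) does not reach this height (|z−center|=14.700 > r=3.5); Merging all regions: only the 19×20 cube is present, so the union is just that shape — area = 380.00 mm²; the cylinder at (14.5, -4) is not intersected at this z (z outside [24.5, 30.5]); Subtracting the remaining from the first: none of the subtracted shapes is present at this height, so that combined region is unchanged — area = 380.00 mm²; (whole slice rotated 70° about Z — lengths, areas and connectivity unchanged). Checking containment: the cross-section at z = 7.8 is a subset of the cross-section at z = 3.6.

entirely on top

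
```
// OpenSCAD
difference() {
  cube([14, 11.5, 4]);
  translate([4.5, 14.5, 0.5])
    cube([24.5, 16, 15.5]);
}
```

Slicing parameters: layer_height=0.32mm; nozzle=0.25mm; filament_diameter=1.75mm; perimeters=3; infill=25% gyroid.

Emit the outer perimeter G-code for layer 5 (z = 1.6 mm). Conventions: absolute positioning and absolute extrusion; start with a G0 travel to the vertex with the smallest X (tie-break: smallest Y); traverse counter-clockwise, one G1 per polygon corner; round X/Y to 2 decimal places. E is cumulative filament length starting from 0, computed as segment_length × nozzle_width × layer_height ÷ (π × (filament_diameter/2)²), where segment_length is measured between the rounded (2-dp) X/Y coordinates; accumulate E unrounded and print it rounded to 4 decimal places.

G0 X0.00 Y0.00 Z1.60
G1 X14.00 Y0.00 E0.4656
G1 X14.00 Y11.50 E0.8481
G1 X0.00 Y11.50 E1.3138
G1 X0.00 Y0.00 E1.6963

At z = 1.6 mm: the 14×11.5 cube contributes its full rectangle; the 24.5×16 cube at (4.5, 14.5) contributes its full rectangle; Taking the first minus the rest: starting from the 14×11.5 cube, the 24.5×16 cube at (4.5, 14.5) misses the remaining region (no effect) — 1 connected region. The outline is a single polygon with 4 vertices. Extrusion per mm of travel: 0.25 × 0.32 / (π × 0.875²) = 0.033260. Accumulating E over each segment gives final E = 1.6963.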